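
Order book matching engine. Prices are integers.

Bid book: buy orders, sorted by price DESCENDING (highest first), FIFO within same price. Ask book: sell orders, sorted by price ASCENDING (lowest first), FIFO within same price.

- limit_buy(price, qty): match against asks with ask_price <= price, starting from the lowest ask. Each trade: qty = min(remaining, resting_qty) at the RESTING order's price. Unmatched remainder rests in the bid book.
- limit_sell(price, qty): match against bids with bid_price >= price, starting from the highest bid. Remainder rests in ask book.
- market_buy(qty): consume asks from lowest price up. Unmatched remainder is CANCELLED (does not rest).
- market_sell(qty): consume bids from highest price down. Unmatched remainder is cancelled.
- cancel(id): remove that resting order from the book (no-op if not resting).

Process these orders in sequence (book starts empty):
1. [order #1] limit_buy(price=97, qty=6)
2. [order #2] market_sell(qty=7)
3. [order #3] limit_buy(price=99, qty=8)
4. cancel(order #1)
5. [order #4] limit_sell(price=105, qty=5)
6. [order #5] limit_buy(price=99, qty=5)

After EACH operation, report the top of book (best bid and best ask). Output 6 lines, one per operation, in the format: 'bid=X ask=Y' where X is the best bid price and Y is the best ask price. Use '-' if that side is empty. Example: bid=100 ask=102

After op 1 [order #1] limit_buy(price=97, qty=6): fills=none; bids=[#1:6@97] asks=[-]
After op 2 [order #2] market_sell(qty=7): fills=#1x#2:6@97; bids=[-] asks=[-]
After op 3 [order #3] limit_buy(price=99, qty=8): fills=none; bids=[#3:8@99] asks=[-]
After op 4 cancel(order #1): fills=none; bids=[#3:8@99] asks=[-]
After op 5 [order #4] limit_sell(price=105, qty=5): fills=none; bids=[#3:8@99] asks=[#4:5@105]
After op 6 [order #5] limit_buy(price=99, qty=5): fills=none; bids=[#3:8@99 #5:5@99] asks=[#4:5@105]

Answer: bid=97 ask=-
bid=- ask=-
bid=99 ask=-
bid=99 ask=-
bid=99 ask=105
bid=99 ask=105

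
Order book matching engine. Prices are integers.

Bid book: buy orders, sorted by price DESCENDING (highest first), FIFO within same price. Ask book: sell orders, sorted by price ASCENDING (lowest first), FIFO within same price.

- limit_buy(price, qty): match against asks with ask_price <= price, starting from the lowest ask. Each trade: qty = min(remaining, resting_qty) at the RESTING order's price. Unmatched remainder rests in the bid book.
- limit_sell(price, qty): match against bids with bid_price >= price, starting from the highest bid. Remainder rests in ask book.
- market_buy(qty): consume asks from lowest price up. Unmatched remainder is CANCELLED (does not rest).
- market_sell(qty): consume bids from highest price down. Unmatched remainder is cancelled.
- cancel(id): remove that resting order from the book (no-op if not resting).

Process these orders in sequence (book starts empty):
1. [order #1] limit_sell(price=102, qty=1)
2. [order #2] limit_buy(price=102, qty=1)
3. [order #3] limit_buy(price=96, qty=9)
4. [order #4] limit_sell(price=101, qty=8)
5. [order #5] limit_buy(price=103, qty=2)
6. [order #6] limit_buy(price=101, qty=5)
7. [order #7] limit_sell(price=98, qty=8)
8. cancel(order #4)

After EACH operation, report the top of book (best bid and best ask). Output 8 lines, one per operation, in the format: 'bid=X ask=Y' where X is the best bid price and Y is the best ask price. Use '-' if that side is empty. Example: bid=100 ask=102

After op 1 [order #1] limit_sell(price=102, qty=1): fills=none; bids=[-] asks=[#1:1@102]
After op 2 [order #2] limit_buy(price=102, qty=1): fills=#2x#1:1@102; bids=[-] asks=[-]
After op 3 [order #3] limit_buy(price=96, qty=9): fills=none; bids=[#3:9@96] asks=[-]
After op 4 [order #4] limit_sell(price=101, qty=8): fills=none; bids=[#3:9@96] asks=[#4:8@101]
After op 5 [order #5] limit_buy(price=103, qty=2): fills=#5x#4:2@101; bids=[#3:9@96] asks=[#4:6@101]
After op 6 [order #6] limit_buy(price=101, qty=5): fills=#6x#4:5@101; bids=[#3:9@96] asks=[#4:1@101]
After op 7 [order #7] limit_sell(price=98, qty=8): fills=none; bids=[#3:9@96] asks=[#7:8@98 #4:1@101]
After op 8 cancel(order #4): fills=none; bids=[#3:9@96] asks=[#7:8@98]

Answer: bid=- ask=102
bid=- ask=-
bid=96 ask=-
bid=96 ask=101
bid=96 ask=101
bid=96 ask=101
bid=96 ask=98
bid=96 ask=98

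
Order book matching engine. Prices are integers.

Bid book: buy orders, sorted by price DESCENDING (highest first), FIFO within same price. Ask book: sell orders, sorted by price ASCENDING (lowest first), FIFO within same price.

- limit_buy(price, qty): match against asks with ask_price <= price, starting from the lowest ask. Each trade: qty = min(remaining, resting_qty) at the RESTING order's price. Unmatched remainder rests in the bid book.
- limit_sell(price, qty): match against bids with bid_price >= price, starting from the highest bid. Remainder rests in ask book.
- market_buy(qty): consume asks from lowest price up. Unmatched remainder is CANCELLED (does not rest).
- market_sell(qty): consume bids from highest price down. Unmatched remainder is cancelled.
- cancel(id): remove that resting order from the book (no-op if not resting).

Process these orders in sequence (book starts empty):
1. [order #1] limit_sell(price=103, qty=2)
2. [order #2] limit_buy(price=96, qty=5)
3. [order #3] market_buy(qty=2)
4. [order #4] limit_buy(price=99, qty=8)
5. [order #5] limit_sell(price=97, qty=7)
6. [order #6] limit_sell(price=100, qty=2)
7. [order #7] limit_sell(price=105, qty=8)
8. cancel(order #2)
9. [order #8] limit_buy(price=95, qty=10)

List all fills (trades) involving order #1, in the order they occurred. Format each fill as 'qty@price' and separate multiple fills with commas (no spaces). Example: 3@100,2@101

After op 1 [order #1] limit_sell(price=103, qty=2): fills=none; bids=[-] asks=[#1:2@103]
After op 2 [order #2] limit_buy(price=96, qty=5): fills=none; bids=[#2:5@96] asks=[#1:2@103]
After op 3 [order #3] market_buy(qty=2): fills=#3x#1:2@103; bids=[#2:5@96] asks=[-]
After op 4 [order #4] limit_buy(price=99, qty=8): fills=none; bids=[#4:8@99 #2:5@96] asks=[-]
After op 5 [order #5] limit_sell(price=97, qty=7): fills=#4x#5:7@99; bids=[#4:1@99 #2:5@96] asks=[-]
After op 6 [order #6] limit_sell(price=100, qty=2): fills=none; bids=[#4:1@99 #2:5@96] asks=[#6:2@100]
After op 7 [order #7] limit_sell(price=105, qty=8): fills=none; bids=[#4:1@99 #2:5@96] asks=[#6:2@100 #7:8@105]
After op 8 cancel(order #2): fills=none; bids=[#4:1@99] asks=[#6:2@100 #7:8@105]
After op 9 [order #8] limit_buy(price=95, qty=10): fills=none; bids=[#4:1@99 #8:10@95] asks=[#6:2@100 #7:8@105]

Answer: 2@103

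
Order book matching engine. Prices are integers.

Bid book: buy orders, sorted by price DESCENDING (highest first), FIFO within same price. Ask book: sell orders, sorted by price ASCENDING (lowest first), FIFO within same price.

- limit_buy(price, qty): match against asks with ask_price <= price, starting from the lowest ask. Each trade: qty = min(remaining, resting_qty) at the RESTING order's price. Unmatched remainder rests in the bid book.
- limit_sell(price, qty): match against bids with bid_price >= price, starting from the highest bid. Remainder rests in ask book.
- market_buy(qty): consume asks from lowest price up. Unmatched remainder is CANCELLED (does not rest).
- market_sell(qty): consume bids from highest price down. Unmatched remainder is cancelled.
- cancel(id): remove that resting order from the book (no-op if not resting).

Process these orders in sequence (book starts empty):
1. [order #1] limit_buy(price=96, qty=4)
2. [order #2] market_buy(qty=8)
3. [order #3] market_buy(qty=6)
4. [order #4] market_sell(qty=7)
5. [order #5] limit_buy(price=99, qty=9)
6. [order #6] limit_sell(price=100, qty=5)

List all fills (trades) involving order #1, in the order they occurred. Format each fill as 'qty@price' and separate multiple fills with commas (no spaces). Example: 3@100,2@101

Answer: 4@96

Derivation:
After op 1 [order #1] limit_buy(price=96, qty=4): fills=none; bids=[#1:4@96] asks=[-]
After op 2 [order #2] market_buy(qty=8): fills=none; bids=[#1:4@96] asks=[-]
After op 3 [order #3] market_buy(qty=6): fills=none; bids=[#1:4@96] asks=[-]
After op 4 [order #4] market_sell(qty=7): fills=#1x#4:4@96; bids=[-] asks=[-]
After op 5 [order #5] limit_buy(price=99, qty=9): fills=none; bids=[#5:9@99] asks=[-]
After op 6 [order #6] limit_sell(price=100, qty=5): fills=none; bids=[#5:9@99] asks=[#6:5@100]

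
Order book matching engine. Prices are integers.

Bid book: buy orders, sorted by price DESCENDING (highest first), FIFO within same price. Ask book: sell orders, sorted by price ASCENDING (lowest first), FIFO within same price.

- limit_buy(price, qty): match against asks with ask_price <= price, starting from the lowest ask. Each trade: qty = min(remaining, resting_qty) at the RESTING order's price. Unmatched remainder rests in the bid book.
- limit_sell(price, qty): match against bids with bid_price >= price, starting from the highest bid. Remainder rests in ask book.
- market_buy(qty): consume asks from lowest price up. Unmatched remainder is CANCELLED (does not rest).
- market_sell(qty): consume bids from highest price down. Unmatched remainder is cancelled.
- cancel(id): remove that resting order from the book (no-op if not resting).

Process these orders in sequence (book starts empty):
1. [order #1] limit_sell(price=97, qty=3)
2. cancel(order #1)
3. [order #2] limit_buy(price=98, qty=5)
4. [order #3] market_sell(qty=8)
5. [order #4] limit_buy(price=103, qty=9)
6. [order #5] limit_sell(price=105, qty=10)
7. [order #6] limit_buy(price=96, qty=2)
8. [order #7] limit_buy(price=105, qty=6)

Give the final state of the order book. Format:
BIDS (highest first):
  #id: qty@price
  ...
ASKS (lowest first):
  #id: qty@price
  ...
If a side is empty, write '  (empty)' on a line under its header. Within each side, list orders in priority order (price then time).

After op 1 [order #1] limit_sell(price=97, qty=3): fills=none; bids=[-] asks=[#1:3@97]
After op 2 cancel(order #1): fills=none; bids=[-] asks=[-]
After op 3 [order #2] limit_buy(price=98, qty=5): fills=none; bids=[#2:5@98] asks=[-]
After op 4 [order #3] market_sell(qty=8): fills=#2x#3:5@98; bids=[-] asks=[-]
After op 5 [order #4] limit_buy(price=103, qty=9): fills=none; bids=[#4:9@103] asks=[-]
After op 6 [order #5] limit_sell(price=105, qty=10): fills=none; bids=[#4:9@103] asks=[#5:10@105]
After op 7 [order #6] limit_buy(price=96, qty=2): fills=none; bids=[#4:9@103 #6:2@96] asks=[#5:10@105]
After op 8 [order #7] limit_buy(price=105, qty=6): fills=#7x#5:6@105; bids=[#4:9@103 #6:2@96] asks=[#5:4@105]

Answer: BIDS (highest first):
  #4: 9@103
  #6: 2@96
ASKS (lowest first):
  #5: 4@105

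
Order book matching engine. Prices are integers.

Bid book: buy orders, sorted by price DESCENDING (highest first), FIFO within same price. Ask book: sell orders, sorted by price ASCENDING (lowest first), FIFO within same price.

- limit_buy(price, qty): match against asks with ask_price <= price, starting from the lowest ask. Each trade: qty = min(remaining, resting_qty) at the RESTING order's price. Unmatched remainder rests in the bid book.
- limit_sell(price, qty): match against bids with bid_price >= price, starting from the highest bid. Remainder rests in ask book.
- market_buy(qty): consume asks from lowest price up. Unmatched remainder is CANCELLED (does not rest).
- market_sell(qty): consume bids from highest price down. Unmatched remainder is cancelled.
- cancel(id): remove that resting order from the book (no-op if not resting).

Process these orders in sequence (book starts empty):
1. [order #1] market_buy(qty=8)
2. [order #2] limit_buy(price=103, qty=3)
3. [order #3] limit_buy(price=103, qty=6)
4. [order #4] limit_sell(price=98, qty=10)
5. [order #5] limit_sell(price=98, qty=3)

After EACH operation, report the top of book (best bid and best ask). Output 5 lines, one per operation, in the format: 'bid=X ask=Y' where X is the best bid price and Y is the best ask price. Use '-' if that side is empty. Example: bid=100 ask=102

After op 1 [order #1] market_buy(qty=8): fills=none; bids=[-] asks=[-]
After op 2 [order #2] limit_buy(price=103, qty=3): fills=none; bids=[#2:3@103] asks=[-]
After op 3 [order #3] limit_buy(price=103, qty=6): fills=none; bids=[#2:3@103 #3:6@103] asks=[-]
After op 4 [order #4] limit_sell(price=98, qty=10): fills=#2x#4:3@103 #3x#4:6@103; bids=[-] asks=[#4:1@98]
After op 5 [order #5] limit_sell(price=98, qty=3): fills=none; bids=[-] asks=[#4:1@98 #5:3@98]

Answer: bid=- ask=-
bid=103 ask=-
bid=103 ask=-
bid=- ask=98
bid=- ask=98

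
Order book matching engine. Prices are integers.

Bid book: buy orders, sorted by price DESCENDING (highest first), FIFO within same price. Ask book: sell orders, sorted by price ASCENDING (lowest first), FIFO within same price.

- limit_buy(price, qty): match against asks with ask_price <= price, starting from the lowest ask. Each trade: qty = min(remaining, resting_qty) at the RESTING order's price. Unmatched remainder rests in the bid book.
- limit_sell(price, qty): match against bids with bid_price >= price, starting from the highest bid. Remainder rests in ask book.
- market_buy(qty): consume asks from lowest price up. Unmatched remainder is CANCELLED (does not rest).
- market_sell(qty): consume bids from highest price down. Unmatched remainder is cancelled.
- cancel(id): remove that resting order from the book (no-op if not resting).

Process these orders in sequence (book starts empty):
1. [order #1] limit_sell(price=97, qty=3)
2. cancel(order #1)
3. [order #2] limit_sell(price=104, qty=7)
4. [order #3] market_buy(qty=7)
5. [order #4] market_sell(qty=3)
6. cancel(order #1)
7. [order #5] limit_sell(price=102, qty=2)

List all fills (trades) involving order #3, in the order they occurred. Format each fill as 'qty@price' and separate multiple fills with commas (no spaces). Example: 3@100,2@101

Answer: 7@104

Derivation:
After op 1 [order #1] limit_sell(price=97, qty=3): fills=none; bids=[-] asks=[#1:3@97]
After op 2 cancel(order #1): fills=none; bids=[-] asks=[-]
After op 3 [order #2] limit_sell(price=104, qty=7): fills=none; bids=[-] asks=[#2:7@104]
After op 4 [order #3] market_buy(qty=7): fills=#3x#2:7@104; bids=[-] asks=[-]
After op 5 [order #4] market_sell(qty=3): fills=none; bids=[-] asks=[-]
After op 6 cancel(order #1): fills=none; bids=[-] asks=[-]
After op 7 [order #5] limit_sell(price=102, qty=2): fills=none; bids=[-] asks=[#5:2@102]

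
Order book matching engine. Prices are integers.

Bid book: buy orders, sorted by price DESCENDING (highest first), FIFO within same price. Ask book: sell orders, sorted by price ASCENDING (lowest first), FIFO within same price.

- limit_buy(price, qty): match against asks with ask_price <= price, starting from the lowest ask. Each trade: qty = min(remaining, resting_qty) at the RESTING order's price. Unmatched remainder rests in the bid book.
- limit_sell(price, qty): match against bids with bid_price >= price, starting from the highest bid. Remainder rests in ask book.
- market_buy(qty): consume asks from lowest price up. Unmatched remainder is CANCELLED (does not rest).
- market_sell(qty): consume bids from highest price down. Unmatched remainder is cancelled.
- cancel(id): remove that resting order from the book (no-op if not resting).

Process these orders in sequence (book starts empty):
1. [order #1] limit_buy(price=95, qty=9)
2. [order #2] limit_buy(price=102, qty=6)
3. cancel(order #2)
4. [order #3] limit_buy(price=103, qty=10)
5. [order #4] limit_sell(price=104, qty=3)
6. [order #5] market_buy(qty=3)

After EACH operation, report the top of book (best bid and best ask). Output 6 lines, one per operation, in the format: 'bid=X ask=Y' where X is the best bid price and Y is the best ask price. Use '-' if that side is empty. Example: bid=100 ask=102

Answer: bid=95 ask=-
bid=102 ask=-
bid=95 ask=-
bid=103 ask=-
bid=103 ask=104
bid=103 ask=-

Derivation:
After op 1 [order #1] limit_buy(price=95, qty=9): fills=none; bids=[#1:9@95] asks=[-]
After op 2 [order #2] limit_buy(price=102, qty=6): fills=none; bids=[#2:6@102 #1:9@95] asks=[-]
After op 3 cancel(order #2): fills=none; bids=[#1:9@95] asks=[-]
After op 4 [order #3] limit_buy(price=103, qty=10): fills=none; bids=[#3:10@103 #1:9@95] asks=[-]
After op 5 [order #4] limit_sell(price=104, qty=3): fills=none; bids=[#3:10@103 #1:9@95] asks=[#4:3@104]
After op 6 [order #5] market_buy(qty=3): fills=#5x#4:3@104; bids=[#3:10@103 #1:9@95] asks=[-]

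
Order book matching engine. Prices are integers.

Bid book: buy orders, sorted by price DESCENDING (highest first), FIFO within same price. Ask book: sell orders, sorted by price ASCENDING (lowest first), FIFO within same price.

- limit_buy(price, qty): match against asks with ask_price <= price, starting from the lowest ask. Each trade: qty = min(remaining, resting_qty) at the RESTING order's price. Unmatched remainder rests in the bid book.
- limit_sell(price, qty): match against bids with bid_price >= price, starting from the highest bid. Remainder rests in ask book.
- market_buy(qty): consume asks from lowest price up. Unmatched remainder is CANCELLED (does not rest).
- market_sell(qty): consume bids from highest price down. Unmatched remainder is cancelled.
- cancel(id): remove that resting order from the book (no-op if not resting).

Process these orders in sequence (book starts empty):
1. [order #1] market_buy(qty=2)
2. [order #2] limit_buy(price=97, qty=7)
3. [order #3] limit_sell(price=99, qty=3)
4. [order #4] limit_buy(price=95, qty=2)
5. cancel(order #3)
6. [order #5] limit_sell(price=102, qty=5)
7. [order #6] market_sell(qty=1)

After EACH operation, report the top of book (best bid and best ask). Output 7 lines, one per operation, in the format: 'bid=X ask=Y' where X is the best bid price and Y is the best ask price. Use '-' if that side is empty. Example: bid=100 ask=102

Answer: bid=- ask=-
bid=97 ask=-
bid=97 ask=99
bid=97 ask=99
bid=97 ask=-
bid=97 ask=102
bid=97 ask=102

Derivation:
After op 1 [order #1] market_buy(qty=2): fills=none; bids=[-] asks=[-]
After op 2 [order #2] limit_buy(price=97, qty=7): fills=none; bids=[#2:7@97] asks=[-]
After op 3 [order #3] limit_sell(price=99, qty=3): fills=none; bids=[#2:7@97] asks=[#3:3@99]
After op 4 [order #4] limit_buy(price=95, qty=2): fills=none; bids=[#2:7@97 #4:2@95] asks=[#3:3@99]
After op 5 cancel(order #3): fills=none; bids=[#2:7@97 #4:2@95] asks=[-]
After op 6 [order #5] limit_sell(price=102, qty=5): fills=none; bids=[#2:7@97 #4:2@95] asks=[#5:5@102]
After op 7 [order #6] market_sell(qty=1): fills=#2x#6:1@97; bids=[#2:6@97 #4:2@95] asks=[#5:5@102]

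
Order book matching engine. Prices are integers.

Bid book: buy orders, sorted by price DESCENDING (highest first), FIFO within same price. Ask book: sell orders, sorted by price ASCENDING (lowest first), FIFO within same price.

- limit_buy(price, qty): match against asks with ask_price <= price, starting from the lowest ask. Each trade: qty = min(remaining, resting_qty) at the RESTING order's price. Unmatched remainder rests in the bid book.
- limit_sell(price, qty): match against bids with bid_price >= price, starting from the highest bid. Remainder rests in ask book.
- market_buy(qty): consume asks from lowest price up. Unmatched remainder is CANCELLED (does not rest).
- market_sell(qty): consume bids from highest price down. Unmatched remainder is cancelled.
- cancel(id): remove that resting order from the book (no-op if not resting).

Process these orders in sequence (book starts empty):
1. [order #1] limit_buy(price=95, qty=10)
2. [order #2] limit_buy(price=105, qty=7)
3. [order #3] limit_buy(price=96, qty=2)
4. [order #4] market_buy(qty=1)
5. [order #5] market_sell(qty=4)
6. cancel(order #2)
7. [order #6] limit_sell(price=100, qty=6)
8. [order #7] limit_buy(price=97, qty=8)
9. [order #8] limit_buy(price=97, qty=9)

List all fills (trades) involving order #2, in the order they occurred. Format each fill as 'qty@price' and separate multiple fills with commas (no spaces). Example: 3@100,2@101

Answer: 4@105

Derivation:
After op 1 [order #1] limit_buy(price=95, qty=10): fills=none; bids=[#1:10@95] asks=[-]
After op 2 [order #2] limit_buy(price=105, qty=7): fills=none; bids=[#2:7@105 #1:10@95] asks=[-]
After op 3 [order #3] limit_buy(price=96, qty=2): fills=none; bids=[#2:7@105 #3:2@96 #1:10@95] asks=[-]
After op 4 [order #4] market_buy(qty=1): fills=none; bids=[#2:7@105 #3:2@96 #1:10@95] asks=[-]
After op 5 [order #5] market_sell(qty=4): fills=#2x#5:4@105; bids=[#2:3@105 #3:2@96 #1:10@95] asks=[-]
After op 6 cancel(order #2): fills=none; bids=[#3:2@96 #1:10@95] asks=[-]
After op 7 [order #6] limit_sell(price=100, qty=6): fills=none; bids=[#3:2@96 #1:10@95] asks=[#6:6@100]
After op 8 [order #7] limit_buy(price=97, qty=8): fills=none; bids=[#7:8@97 #3:2@96 #1:10@95] asks=[#6:6@100]
After op 9 [order #8] limit_buy(price=97, qty=9): fills=none; bids=[#7:8@97 #8:9@97 #3:2@96 #1:10@95] asks=[#6:6@100]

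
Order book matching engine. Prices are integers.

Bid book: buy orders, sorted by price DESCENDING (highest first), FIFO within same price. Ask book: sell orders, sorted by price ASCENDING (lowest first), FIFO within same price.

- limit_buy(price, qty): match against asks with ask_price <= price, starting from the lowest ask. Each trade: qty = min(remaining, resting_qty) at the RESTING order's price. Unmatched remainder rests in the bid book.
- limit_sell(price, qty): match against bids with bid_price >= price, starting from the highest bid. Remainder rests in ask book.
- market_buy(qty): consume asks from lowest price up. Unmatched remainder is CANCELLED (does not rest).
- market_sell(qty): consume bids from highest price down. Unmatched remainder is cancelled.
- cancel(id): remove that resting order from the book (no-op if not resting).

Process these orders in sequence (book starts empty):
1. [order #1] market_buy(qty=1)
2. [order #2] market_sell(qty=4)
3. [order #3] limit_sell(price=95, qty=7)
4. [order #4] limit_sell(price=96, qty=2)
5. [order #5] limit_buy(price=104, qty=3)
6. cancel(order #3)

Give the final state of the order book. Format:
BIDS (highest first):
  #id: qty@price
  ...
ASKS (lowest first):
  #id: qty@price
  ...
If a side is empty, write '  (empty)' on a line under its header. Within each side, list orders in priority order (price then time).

Answer: BIDS (highest first):
  (empty)
ASKS (lowest first):
  #4: 2@96

Derivation:
After op 1 [order #1] market_buy(qty=1): fills=none; bids=[-] asks=[-]
After op 2 [order #2] market_sell(qty=4): fills=none; bids=[-] asks=[-]
After op 3 [order #3] limit_sell(price=95, qty=7): fills=none; bids=[-] asks=[#3:7@95]
After op 4 [order #4] limit_sell(price=96, qty=2): fills=none; bids=[-] asks=[#3:7@95 #4:2@96]
After op 5 [order #5] limit_buy(price=104, qty=3): fills=#5x#3:3@95; bids=[-] asks=[#3:4@95 #4:2@96]
After op 6 cancel(order #3): fills=none; bids=[-] asks=[#4:2@96]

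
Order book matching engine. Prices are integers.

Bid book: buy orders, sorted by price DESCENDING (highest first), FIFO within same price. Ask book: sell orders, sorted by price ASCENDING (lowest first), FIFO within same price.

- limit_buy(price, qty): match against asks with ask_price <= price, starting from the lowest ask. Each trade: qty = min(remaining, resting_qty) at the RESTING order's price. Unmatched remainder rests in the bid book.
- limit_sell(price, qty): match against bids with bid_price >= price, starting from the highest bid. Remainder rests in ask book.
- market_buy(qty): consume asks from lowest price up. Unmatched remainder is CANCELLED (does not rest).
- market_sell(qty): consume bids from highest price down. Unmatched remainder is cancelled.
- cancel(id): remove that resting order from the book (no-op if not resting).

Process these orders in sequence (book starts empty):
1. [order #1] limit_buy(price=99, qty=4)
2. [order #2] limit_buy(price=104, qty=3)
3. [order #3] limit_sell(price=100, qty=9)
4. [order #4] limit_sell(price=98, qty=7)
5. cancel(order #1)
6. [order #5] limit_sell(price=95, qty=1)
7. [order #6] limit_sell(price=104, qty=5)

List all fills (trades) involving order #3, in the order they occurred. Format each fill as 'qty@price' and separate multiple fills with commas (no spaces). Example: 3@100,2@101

Answer: 3@104

Derivation:
After op 1 [order #1] limit_buy(price=99, qty=4): fills=none; bids=[#1:4@99] asks=[-]
After op 2 [order #2] limit_buy(price=104, qty=3): fills=none; bids=[#2:3@104 #1:4@99] asks=[-]
After op 3 [order #3] limit_sell(price=100, qty=9): fills=#2x#3:3@104; bids=[#1:4@99] asks=[#3:6@100]
After op 4 [order #4] limit_sell(price=98, qty=7): fills=#1x#4:4@99; bids=[-] asks=[#4:3@98 #3:6@100]
After op 5 cancel(order #1): fills=none; bids=[-] asks=[#4:3@98 #3:6@100]
After op 6 [order #5] limit_sell(price=95, qty=1): fills=none; bids=[-] asks=[#5:1@95 #4:3@98 #3:6@100]
After op 7 [order #6] limit_sell(price=104, qty=5): fills=none; bids=[-] asks=[#5:1@95 #4:3@98 #3:6@100 #6:5@104]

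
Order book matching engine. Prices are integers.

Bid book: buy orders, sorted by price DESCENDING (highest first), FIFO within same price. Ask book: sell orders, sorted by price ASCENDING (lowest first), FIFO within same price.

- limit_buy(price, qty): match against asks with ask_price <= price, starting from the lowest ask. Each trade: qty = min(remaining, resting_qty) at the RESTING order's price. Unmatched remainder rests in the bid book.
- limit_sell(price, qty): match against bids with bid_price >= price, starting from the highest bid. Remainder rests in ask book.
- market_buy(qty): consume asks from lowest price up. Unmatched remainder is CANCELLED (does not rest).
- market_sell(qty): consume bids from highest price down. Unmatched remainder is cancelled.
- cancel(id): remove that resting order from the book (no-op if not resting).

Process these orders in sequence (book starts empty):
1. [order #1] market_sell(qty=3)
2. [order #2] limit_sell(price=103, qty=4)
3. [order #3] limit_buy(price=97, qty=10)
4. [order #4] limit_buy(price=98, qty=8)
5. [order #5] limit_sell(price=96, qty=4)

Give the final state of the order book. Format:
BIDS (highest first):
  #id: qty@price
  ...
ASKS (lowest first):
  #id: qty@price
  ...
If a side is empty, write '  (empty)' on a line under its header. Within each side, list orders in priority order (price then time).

After op 1 [order #1] market_sell(qty=3): fills=none; bids=[-] asks=[-]
After op 2 [order #2] limit_sell(price=103, qty=4): fills=none; bids=[-] asks=[#2:4@103]
After op 3 [order #3] limit_buy(price=97, qty=10): fills=none; bids=[#3:10@97] asks=[#2:4@103]
After op 4 [order #4] limit_buy(price=98, qty=8): fills=none; bids=[#4:8@98 #3:10@97] asks=[#2:4@103]
After op 5 [order #5] limit_sell(price=96, qty=4): fills=#4x#5:4@98; bids=[#4:4@98 #3:10@97] asks=[#2:4@103]

Answer: BIDS (highest first):
  #4: 4@98
  #3: 10@97
ASKS (lowest first):
  #2: 4@103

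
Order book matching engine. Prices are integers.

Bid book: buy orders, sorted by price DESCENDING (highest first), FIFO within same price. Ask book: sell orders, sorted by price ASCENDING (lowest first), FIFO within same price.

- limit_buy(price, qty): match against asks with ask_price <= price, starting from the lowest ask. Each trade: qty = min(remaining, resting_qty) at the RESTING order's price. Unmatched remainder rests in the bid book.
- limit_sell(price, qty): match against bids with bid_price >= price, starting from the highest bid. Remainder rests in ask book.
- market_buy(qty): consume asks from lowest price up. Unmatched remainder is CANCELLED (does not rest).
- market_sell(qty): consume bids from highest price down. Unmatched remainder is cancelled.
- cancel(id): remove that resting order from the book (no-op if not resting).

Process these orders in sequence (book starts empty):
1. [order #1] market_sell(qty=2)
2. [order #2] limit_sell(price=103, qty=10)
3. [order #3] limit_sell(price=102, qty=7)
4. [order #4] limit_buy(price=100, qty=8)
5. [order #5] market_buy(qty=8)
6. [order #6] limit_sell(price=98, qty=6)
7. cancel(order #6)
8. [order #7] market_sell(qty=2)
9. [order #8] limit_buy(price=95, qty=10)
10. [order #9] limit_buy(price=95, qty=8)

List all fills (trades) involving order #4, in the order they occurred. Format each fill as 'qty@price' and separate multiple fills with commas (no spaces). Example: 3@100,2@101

After op 1 [order #1] market_sell(qty=2): fills=none; bids=[-] asks=[-]
After op 2 [order #2] limit_sell(price=103, qty=10): fills=none; bids=[-] asks=[#2:10@103]
After op 3 [order #3] limit_sell(price=102, qty=7): fills=none; bids=[-] asks=[#3:7@102 #2:10@103]
After op 4 [order #4] limit_buy(price=100, qty=8): fills=none; bids=[#4:8@100] asks=[#3:7@102 #2:10@103]
After op 5 [order #5] market_buy(qty=8): fills=#5x#3:7@102 #5x#2:1@103; bids=[#4:8@100] asks=[#2:9@103]
After op 6 [order #6] limit_sell(price=98, qty=6): fills=#4x#6:6@100; bids=[#4:2@100] asks=[#2:9@103]
After op 7 cancel(order #6): fills=none; bids=[#4:2@100] asks=[#2:9@103]
After op 8 [order #7] market_sell(qty=2): fills=#4x#7:2@100; bids=[-] asks=[#2:9@103]
After op 9 [order #8] limit_buy(price=95, qty=10): fills=none; bids=[#8:10@95] asks=[#2:9@103]
After op 10 [order #9] limit_buy(price=95, qty=8): fills=none; bids=[#8:10@95 #9:8@95] asks=[#2:9@103]

Answer: 6@100,2@100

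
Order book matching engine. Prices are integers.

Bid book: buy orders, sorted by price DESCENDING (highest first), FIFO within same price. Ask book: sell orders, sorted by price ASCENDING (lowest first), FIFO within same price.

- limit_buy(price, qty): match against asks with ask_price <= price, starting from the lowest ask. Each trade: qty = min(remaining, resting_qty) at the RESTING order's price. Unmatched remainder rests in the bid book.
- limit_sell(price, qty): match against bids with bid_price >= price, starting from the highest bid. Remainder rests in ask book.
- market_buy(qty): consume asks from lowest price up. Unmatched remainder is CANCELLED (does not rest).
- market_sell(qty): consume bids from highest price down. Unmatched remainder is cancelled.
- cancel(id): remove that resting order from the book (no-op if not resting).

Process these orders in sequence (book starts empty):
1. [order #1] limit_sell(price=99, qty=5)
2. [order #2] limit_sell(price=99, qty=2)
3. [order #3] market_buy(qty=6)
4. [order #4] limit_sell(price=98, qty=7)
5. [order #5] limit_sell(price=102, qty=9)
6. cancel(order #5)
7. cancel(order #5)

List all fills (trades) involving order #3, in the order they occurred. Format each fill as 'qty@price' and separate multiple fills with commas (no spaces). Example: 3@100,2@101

After op 1 [order #1] limit_sell(price=99, qty=5): fills=none; bids=[-] asks=[#1:5@99]
After op 2 [order #2] limit_sell(price=99, qty=2): fills=none; bids=[-] asks=[#1:5@99 #2:2@99]
After op 3 [order #3] market_buy(qty=6): fills=#3x#1:5@99 #3x#2:1@99; bids=[-] asks=[#2:1@99]
After op 4 [order #4] limit_sell(price=98, qty=7): fills=none; bids=[-] asks=[#4:7@98 #2:1@99]
After op 5 [order #5] limit_sell(price=102, qty=9): fills=none; bids=[-] asks=[#4:7@98 #2:1@99 #5:9@102]
After op 6 cancel(order #5): fills=none; bids=[-] asks=[#4:7@98 #2:1@99]
After op 7 cancel(order #5): fills=none; bids=[-] asks=[#4:7@98 #2:1@99]

Answer: 5@99,1@99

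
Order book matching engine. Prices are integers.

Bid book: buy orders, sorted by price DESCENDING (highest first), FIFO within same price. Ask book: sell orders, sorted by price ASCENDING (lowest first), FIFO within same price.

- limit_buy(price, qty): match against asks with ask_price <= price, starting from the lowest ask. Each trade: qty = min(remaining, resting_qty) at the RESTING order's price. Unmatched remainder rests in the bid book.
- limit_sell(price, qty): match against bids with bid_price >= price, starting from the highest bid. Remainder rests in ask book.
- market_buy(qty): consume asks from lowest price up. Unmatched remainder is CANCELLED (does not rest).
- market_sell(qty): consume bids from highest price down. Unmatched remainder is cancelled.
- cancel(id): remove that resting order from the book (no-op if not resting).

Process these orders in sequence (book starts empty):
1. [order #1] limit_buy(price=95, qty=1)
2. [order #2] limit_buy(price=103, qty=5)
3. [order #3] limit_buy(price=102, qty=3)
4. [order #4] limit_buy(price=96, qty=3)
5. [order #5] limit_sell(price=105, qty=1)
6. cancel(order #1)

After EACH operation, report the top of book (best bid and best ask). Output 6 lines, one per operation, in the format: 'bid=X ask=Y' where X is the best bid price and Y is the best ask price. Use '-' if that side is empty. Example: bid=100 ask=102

Answer: bid=95 ask=-
bid=103 ask=-
bid=103 ask=-
bid=103 ask=-
bid=103 ask=105
bid=103 ask=105

Derivation:
After op 1 [order #1] limit_buy(price=95, qty=1): fills=none; bids=[#1:1@95] asks=[-]
After op 2 [order #2] limit_buy(price=103, qty=5): fills=none; bids=[#2:5@103 #1:1@95] asks=[-]
After op 3 [order #3] limit_buy(price=102, qty=3): fills=none; bids=[#2:5@103 #3:3@102 #1:1@95] asks=[-]
After op 4 [order #4] limit_buy(price=96, qty=3): fills=none; bids=[#2:5@103 #3:3@102 #4:3@96 #1:1@95] asks=[-]
After op 5 [order #5] limit_sell(price=105, qty=1): fills=none; bids=[#2:5@103 #3:3@102 #4:3@96 #1:1@95] asks=[#5:1@105]
After op 6 cancel(order #1): fills=none; bids=[#2:5@103 #3:3@102 #4:3@96] asks=[#5:1@105]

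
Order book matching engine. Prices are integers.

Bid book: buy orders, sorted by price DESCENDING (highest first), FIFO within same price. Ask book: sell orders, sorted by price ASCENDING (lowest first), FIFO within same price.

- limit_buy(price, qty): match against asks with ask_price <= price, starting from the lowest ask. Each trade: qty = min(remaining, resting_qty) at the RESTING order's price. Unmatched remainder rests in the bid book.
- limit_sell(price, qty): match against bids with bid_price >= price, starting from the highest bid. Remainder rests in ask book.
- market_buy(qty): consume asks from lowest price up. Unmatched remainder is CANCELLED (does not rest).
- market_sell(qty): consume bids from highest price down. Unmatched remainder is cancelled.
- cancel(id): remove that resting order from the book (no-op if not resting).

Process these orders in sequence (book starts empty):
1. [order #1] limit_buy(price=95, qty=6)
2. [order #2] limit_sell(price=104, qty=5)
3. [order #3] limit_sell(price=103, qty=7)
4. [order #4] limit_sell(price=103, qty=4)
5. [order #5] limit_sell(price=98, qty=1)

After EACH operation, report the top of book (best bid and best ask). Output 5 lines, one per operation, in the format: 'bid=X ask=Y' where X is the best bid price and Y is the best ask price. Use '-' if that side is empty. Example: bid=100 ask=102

After op 1 [order #1] limit_buy(price=95, qty=6): fills=none; bids=[#1:6@95] asks=[-]
After op 2 [order #2] limit_sell(price=104, qty=5): fills=none; bids=[#1:6@95] asks=[#2:5@104]
After op 3 [order #3] limit_sell(price=103, qty=7): fills=none; bids=[#1:6@95] asks=[#3:7@103 #2:5@104]
After op 4 [order #4] limit_sell(price=103, qty=4): fills=none; bids=[#1:6@95] asks=[#3:7@103 #4:4@103 #2:5@104]
After op 5 [order #5] limit_sell(price=98, qty=1): fills=none; bids=[#1:6@95] asks=[#5:1@98 #3:7@103 #4:4@103 #2:5@104]

Answer: bid=95 ask=-
bid=95 ask=104
bid=95 ask=103
bid=95 ask=103
bid=95 ask=98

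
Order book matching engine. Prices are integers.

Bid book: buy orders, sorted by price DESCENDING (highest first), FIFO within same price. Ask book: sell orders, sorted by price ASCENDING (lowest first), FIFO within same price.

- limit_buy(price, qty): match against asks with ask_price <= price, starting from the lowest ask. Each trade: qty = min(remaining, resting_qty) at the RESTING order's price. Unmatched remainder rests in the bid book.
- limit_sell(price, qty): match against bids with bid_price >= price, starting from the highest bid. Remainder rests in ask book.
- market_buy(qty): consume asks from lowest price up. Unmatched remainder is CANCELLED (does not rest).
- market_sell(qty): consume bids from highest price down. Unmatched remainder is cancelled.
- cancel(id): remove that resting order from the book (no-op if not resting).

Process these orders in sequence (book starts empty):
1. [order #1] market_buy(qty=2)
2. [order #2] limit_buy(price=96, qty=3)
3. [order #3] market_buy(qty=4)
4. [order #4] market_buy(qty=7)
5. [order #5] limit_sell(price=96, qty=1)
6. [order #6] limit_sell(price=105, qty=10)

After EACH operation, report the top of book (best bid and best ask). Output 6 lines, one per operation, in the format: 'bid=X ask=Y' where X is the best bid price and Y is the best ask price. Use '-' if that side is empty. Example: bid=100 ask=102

Answer: bid=- ask=-
bid=96 ask=-
bid=96 ask=-
bid=96 ask=-
bid=96 ask=-
bid=96 ask=105

Derivation:
After op 1 [order #1] market_buy(qty=2): fills=none; bids=[-] asks=[-]
After op 2 [order #2] limit_buy(price=96, qty=3): fills=none; bids=[#2:3@96] asks=[-]
After op 3 [order #3] market_buy(qty=4): fills=none; bids=[#2:3@96] asks=[-]
After op 4 [order #4] market_buy(qty=7): fills=none; bids=[#2:3@96] asks=[-]
After op 5 [order #5] limit_sell(price=96, qty=1): fills=#2x#5:1@96; bids=[#2:2@96] asks=[-]
After op 6 [order #6] limit_sell(price=105, qty=10): fills=none; bids=[#2:2@96] asks=[#6:10@105]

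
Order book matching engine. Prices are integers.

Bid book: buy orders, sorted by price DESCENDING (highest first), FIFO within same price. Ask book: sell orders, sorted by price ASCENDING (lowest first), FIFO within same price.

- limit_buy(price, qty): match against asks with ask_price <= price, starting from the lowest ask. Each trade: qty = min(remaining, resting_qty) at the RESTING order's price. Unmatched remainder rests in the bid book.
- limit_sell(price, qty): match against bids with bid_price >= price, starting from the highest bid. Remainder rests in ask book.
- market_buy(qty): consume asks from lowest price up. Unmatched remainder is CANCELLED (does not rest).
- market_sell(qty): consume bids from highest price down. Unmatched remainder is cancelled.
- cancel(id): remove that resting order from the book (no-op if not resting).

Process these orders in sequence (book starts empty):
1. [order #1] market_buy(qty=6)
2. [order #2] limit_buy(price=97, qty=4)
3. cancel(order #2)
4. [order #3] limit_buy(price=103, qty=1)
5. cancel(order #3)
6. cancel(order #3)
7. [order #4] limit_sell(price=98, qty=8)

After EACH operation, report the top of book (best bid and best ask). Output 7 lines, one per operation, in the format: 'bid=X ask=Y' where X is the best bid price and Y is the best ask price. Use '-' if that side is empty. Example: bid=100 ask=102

After op 1 [order #1] market_buy(qty=6): fills=none; bids=[-] asks=[-]
After op 2 [order #2] limit_buy(price=97, qty=4): fills=none; bids=[#2:4@97] asks=[-]
After op 3 cancel(order #2): fills=none; bids=[-] asks=[-]
After op 4 [order #3] limit_buy(price=103, qty=1): fills=none; bids=[#3:1@103] asks=[-]
After op 5 cancel(order #3): fills=none; bids=[-] asks=[-]
After op 6 cancel(order #3): fills=none; bids=[-] asks=[-]
After op 7 [order #4] limit_sell(price=98, qty=8): fills=none; bids=[-] asks=[#4:8@98]

Answer: bid=- ask=-
bid=97 ask=-
bid=- ask=-
bid=103 ask=-
bid=- ask=-
bid=- ask=-
bid=- ask=98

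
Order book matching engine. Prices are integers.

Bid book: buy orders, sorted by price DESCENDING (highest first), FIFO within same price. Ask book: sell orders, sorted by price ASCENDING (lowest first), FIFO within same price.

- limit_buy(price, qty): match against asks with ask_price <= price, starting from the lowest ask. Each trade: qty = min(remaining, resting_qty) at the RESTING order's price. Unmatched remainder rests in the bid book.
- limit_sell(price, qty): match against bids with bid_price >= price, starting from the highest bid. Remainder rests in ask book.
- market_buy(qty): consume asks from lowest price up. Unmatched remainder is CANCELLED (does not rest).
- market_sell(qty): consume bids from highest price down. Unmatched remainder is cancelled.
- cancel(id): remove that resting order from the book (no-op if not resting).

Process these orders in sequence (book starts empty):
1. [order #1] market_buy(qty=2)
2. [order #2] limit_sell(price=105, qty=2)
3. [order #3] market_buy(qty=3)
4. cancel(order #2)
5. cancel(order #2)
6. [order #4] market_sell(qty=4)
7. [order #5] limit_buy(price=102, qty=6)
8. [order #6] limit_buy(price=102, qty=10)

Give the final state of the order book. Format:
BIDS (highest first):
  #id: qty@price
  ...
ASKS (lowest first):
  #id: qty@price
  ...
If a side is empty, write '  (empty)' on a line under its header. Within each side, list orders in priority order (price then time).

Answer: BIDS (highest first):
  #5: 6@102
  #6: 10@102
ASKS (lowest first):
  (empty)

Derivation:
After op 1 [order #1] market_buy(qty=2): fills=none; bids=[-] asks=[-]
After op 2 [order #2] limit_sell(price=105, qty=2): fills=none; bids=[-] asks=[#2:2@105]
After op 3 [order #3] market_buy(qty=3): fills=#3x#2:2@105; bids=[-] asks=[-]
After op 4 cancel(order #2): fills=none; bids=[-] asks=[-]
After op 5 cancel(order #2): fills=none; bids=[-] asks=[-]
After op 6 [order #4] market_sell(qty=4): fills=none; bids=[-] asks=[-]
After op 7 [order #5] limit_buy(price=102, qty=6): fills=none; bids=[#5:6@102] asks=[-]
After op 8 [order #6] limit_buy(price=102, qty=10): fills=none; bids=[#5:6@102 #6:10@102] asks=[-]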